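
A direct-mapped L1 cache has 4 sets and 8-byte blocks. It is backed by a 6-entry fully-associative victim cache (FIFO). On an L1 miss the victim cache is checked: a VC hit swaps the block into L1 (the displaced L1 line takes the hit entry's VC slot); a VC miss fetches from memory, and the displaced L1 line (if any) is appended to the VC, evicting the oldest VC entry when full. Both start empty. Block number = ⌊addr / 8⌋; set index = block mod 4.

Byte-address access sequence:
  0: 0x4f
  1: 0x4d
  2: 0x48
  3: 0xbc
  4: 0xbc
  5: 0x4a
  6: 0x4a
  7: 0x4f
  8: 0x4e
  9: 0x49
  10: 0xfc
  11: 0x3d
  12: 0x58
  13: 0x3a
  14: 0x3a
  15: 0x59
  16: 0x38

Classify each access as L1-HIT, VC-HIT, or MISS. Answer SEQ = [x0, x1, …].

0: 0x4f (blk 9, set 1) → MISS  vc=[]
1: 0x4d (blk 9, set 1) → L1-HIT  vc=[]
2: 0x48 (blk 9, set 1) → L1-HIT  vc=[]
3: 0xbc (blk 23, set 3) → MISS  vc=[]
4: 0xbc (blk 23, set 3) → L1-HIT  vc=[]
5: 0x4a (blk 9, set 1) → L1-HIT  vc=[]
6: 0x4a (blk 9, set 1) → L1-HIT  vc=[]
7: 0x4f (blk 9, set 1) → L1-HIT  vc=[]
8: 0x4e (blk 9, set 1) → L1-HIT  vc=[]
9: 0x49 (blk 9, set 1) → L1-HIT  vc=[]
10: 0xfc (blk 31, set 3) → MISS  vc=[23]
11: 0x3d (blk 7, set 3) → MISS  vc=[23, 31]
12: 0x58 (blk 11, set 3) → MISS  vc=[23, 31, 7]
13: 0x3a (blk 7, set 3) → VC-HIT  vc=[23, 31, 11]
14: 0x3a (blk 7, set 3) → L1-HIT  vc=[23, 31, 11]
15: 0x59 (blk 11, set 3) → VC-HIT  vc=[23, 31, 7]
16: 0x38 (blk 7, set 3) → VC-HIT  vc=[23, 31, 11]

SEQ = [MISS, L1-HIT, L1-HIT, MISS, L1-HIT, L1-HIT, L1-HIT, L1-HIT, L1-HIT, L1-HIT, MISS, MISS, MISS, VC-HIT, L1-HIT, VC-HIT, VC-HIT]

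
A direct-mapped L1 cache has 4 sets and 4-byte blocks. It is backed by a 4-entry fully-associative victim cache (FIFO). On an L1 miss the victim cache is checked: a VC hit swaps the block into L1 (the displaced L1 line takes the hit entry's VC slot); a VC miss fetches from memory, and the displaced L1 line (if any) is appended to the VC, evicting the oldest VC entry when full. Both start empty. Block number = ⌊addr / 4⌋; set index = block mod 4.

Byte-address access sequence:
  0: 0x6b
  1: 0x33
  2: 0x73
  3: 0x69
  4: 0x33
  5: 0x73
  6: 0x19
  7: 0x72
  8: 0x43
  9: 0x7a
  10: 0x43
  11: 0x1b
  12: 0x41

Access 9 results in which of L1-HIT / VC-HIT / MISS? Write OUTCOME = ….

#0 0x6b→b26/s2 MISS; vc=[]
#1 0x33→b12/s0 MISS; vc=[]
#2 0x73→b28/s0 MISS; vc=[12]
#3 0x69→b26/s2 L1-HIT; vc=[12]
#4 0x33→b12/s0 VC-HIT; vc=[28]
#5 0x73→b28/s0 VC-HIT; vc=[12]
#6 0x19→b6/s2 MISS; vc=[12,26]
#7 0x72→b28/s0 L1-HIT; vc=[12,26]
#8 0x43→b16/s0 MISS; vc=[12,26,28]
#9 0x7a→b30/s2 MISS; vc=[12,26,28,6]
#10 0x43→b16/s0 L1-HIT; vc=[12,26,28,6]
#11 0x1b→b6/s2 VC-HIT; vc=[12,26,28,30]
#12 0x41→b16/s0 L1-HIT; vc=[12,26,28,30]

OUTCOME = MISS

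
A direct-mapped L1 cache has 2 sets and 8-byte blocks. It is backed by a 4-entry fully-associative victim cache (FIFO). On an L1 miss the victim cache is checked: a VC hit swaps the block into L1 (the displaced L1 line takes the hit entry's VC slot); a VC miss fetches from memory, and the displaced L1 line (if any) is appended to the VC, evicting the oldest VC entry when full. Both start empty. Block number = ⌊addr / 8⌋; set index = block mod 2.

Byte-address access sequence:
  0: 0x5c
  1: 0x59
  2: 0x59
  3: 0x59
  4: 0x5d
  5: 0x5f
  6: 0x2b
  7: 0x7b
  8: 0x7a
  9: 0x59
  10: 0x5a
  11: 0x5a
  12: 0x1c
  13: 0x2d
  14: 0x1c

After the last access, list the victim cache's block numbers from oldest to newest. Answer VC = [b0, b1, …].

0: 0x5c (blk 11, set 1) → MISS  vc=[]
1: 0x59 (blk 11, set 1) → L1-HIT  vc=[]
2: 0x59 (blk 11, set 1) → L1-HIT  vc=[]
3: 0x59 (blk 11, set 1) → L1-HIT  vc=[]
4: 0x5d (blk 11, set 1) → L1-HIT  vc=[]
5: 0x5f (blk 11, set 1) → L1-HIT  vc=[]
6: 0x2b (blk 5, set 1) → MISS  vc=[11]
7: 0x7b (blk 15, set 1) → MISS  vc=[11, 5]
8: 0x7a (blk 15, set 1) → L1-HIT  vc=[11, 5]
9: 0x59 (blk 11, set 1) → VC-HIT  vc=[15, 5]
10: 0x5a (blk 11, set 1) → L1-HIT  vc=[15, 5]
11: 0x5a (blk 11, set 1) → L1-HIT  vc=[15, 5]
12: 0x1c (blk 3, set 1) → MISS  vc=[15, 5, 11]
13: 0x2d (blk 5, set 1) → VC-HIT  vc=[15, 3, 11]
14: 0x1c (blk 3, set 1) → VC-HIT  vc=[15, 5, 11]

VC = [15, 5, 11]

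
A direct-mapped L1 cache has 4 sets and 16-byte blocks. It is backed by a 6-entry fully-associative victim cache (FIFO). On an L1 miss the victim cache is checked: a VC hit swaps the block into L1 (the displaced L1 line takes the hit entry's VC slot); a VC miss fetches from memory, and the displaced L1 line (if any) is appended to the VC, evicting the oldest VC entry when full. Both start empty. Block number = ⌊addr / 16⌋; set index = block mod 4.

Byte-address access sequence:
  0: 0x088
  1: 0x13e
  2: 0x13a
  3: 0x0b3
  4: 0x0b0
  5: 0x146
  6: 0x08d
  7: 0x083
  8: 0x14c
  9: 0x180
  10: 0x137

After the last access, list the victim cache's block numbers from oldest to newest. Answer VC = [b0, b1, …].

#0 0x88→b8/s0 MISS; vc=[]
#1 0x13e→b19/s3 MISS; vc=[]
#2 0x13a→b19/s3 L1-HIT; vc=[]
#3 0xb3→b11/s3 MISS; vc=[19]
#4 0xb0→b11/s3 L1-HIT; vc=[19]
#5 0x146→b20/s0 MISS; vc=[19,8]
#6 0x8d→b8/s0 VC-HIT; vc=[19,20]
#7 0x83→b8/s0 L1-HIT; vc=[19,20]
#8 0x14c→b20/s0 VC-HIT; vc=[19,8]
#9 0x180→b24/s0 MISS; vc=[19,8,20]
#10 0x137→b19/s3 VC-HIT; vc=[11,8,20]

VC = [11, 8, 20]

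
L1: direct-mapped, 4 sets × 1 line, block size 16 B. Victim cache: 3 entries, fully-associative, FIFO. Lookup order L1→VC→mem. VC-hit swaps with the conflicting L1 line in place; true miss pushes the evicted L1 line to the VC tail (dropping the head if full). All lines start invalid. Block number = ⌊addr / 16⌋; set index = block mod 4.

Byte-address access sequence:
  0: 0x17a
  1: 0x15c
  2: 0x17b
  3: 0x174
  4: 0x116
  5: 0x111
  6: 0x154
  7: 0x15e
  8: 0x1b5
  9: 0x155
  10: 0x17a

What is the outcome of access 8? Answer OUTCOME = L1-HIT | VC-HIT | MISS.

OUTCOME = MISS

  [0] addr=0x17a blk=23 s=3: MISS | VC []
  [1] addr=0x15c blk=21 s=1: MISS | VC []
  [2] addr=0x17b blk=23 s=3: L1-HIT | VC []
  [3] addr=0x174 blk=23 s=3: L1-HIT | VC []
  [4] addr=0x116 blk=17 s=1: MISS | VC [21]
  [5] addr=0x111 blk=17 s=1: L1-HIT | VC [21]
  [6] addr=0x154 blk=21 s=1: VC-HIT | VC [17]
  [7] addr=0x15e blk=21 s=1: L1-HIT | VC [17]
  [8] addr=0x1b5 blk=27 s=3: MISS | VC [17, 23]
  [9] addr=0x155 blk=21 s=1: L1-HIT | VC [17, 23]
  [10] addr=0x17a blk=23 s=3: VC-HIT | VC [17, 27]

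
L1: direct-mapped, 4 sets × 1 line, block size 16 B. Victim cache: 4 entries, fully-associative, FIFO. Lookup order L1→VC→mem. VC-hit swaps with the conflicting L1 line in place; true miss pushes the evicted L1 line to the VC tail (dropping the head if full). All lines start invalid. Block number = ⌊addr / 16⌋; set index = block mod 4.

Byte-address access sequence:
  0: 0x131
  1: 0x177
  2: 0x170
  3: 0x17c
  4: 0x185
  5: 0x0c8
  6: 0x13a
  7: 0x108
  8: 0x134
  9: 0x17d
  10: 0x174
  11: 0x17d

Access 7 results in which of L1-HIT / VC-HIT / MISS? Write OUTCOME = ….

#0 0x131→b19/s3 MISS; vc=[]
#1 0x177→b23/s3 MISS; vc=[19]
#2 0x170→b23/s3 L1-HIT; vc=[19]
#3 0x17c→b23/s3 L1-HIT; vc=[19]
#4 0x185→b24/s0 MISS; vc=[19]
#5 0xc8→b12/s0 MISS; vc=[19,24]
#6 0x13a→b19/s3 VC-HIT; vc=[23,24]
#7 0x108→b16/s0 MISS; vc=[23,24,12]
#8 0x134→b19/s3 L1-HIT; vc=[23,24,12]
#9 0x17d→b23/s3 VC-HIT; vc=[19,24,12]
#10 0x174→b23/s3 L1-HIT; vc=[19,24,12]
#11 0x17d→b23/s3 L1-HIT; vc=[19,24,12]

OUTCOME = MISS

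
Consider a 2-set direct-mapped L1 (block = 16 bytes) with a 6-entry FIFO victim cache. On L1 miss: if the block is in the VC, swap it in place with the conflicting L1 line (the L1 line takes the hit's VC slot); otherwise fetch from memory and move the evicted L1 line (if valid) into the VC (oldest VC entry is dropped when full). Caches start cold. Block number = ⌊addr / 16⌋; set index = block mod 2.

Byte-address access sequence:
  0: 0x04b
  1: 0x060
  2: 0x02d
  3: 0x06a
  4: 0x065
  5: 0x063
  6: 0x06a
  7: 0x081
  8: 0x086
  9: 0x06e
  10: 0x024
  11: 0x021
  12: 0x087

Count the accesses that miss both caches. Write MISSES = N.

0: 0x4b (blk 4, set 0) → MISS  vc=[]
1: 0x60 (blk 6, set 0) → MISS  vc=[4]
2: 0x2d (blk 2, set 0) → MISS  vc=[4, 6]
3: 0x6a (blk 6, set 0) → VC-HIT  vc=[4, 2]
4: 0x65 (blk 6, set 0) → L1-HIT  vc=[4, 2]
5: 0x63 (blk 6, set 0) → L1-HIT  vc=[4, 2]
6: 0x6a (blk 6, set 0) → L1-HIT  vc=[4, 2]
7: 0x81 (blk 8, set 0) → MISS  vc=[4, 2, 6]
8: 0x86 (blk 8, set 0) → L1-HIT  vc=[4, 2, 6]
9: 0x6e (blk 6, set 0) → VC-HIT  vc=[4, 2, 8]
10: 0x24 (blk 2, set 0) → VC-HIT  vc=[4, 6, 8]
11: 0x21 (blk 2, set 0) → L1-HIT  vc=[4, 6, 8]
12: 0x87 (blk 8, set 0) → VC-HIT  vc=[4, 6, 2]

MISSES = 4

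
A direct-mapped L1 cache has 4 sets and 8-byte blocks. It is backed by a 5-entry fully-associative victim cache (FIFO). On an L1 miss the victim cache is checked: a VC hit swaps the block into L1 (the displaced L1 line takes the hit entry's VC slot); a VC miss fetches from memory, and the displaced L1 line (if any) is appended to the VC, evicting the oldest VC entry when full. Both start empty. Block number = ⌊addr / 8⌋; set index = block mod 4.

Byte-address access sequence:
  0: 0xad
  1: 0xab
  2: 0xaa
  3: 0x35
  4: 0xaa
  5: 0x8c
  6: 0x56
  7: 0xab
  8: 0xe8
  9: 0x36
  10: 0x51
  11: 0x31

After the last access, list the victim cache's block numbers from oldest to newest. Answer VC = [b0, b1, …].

VC = [17, 10, 21]

0: 0xad (blk 21, set 1) → MISS  vc=[]
1: 0xab (blk 21, set 1) → L1-HIT  vc=[]
2: 0xaa (blk 21, set 1) → L1-HIT  vc=[]
3: 0x35 (blk 6, set 2) → MISS  vc=[]
4: 0xaa (blk 21, set 1) → L1-HIT  vc=[]
5: 0x8c (blk 17, set 1) → MISS  vc=[21]
6: 0x56 (blk 10, set 2) → MISS  vc=[21, 6]
7: 0xab (blk 21, set 1) → VC-HIT  vc=[17, 6]
8: 0xe8 (blk 29, set 1) → MISS  vc=[17, 6, 21]
9: 0x36 (blk 6, set 2) → VC-HIT  vc=[17, 10, 21]
10: 0x51 (blk 10, set 2) → VC-HIT  vc=[17, 6, 21]
11: 0x31 (blk 6, set 2) → VC-HIT  vc=[17, 10, 21]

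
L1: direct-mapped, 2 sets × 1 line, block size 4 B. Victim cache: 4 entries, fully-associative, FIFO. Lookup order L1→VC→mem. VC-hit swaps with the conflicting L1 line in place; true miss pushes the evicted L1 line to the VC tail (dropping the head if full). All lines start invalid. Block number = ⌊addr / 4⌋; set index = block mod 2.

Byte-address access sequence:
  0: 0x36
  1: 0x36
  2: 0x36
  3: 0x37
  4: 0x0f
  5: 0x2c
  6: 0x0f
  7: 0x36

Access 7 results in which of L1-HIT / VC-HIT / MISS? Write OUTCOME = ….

#0 0x36→b13/s1 MISS; vc=[]
#1 0x36→b13/s1 L1-HIT; vc=[]
#2 0x36→b13/s1 L1-HIT; vc=[]
#3 0x37→b13/s1 L1-HIT; vc=[]
#4 0xf→b3/s1 MISS; vc=[13]
#5 0x2c→b11/s1 MISS; vc=[13,3]
#6 0xf→b3/s1 VC-HIT; vc=[13,11]
#7 0x36→b13/s1 VC-HIT; vc=[3,11]

OUTCOME = VC-HIT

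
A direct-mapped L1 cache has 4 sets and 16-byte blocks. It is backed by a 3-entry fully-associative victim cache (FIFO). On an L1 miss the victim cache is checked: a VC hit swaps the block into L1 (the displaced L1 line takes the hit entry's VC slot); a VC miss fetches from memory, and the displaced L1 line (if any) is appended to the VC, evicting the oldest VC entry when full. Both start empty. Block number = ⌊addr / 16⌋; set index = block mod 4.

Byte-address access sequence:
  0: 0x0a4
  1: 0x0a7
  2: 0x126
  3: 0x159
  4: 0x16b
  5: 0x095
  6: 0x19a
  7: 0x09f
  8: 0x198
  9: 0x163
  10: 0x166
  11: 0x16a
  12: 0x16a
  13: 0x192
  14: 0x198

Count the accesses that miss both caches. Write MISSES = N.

0: 0xa4 (blk 10, set 2) → MISS  vc=[]
1: 0xa7 (blk 10, set 2) → L1-HIT  vc=[]
2: 0x126 (blk 18, set 2) → MISS  vc=[10]
3: 0x159 (blk 21, set 1) → MISS  vc=[10]
4: 0x16b (blk 22, set 2) → MISS  vc=[10, 18]
5: 0x95 (blk 9, set 1) → MISS  vc=[10, 18, 21]
6: 0x19a (blk 25, set 1) → MISS  vc=[18, 21, 9]
7: 0x9f (blk 9, set 1) → VC-HIT  vc=[18, 21, 25]
8: 0x198 (blk 25, set 1) → VC-HIT  vc=[18, 21, 9]
9: 0x163 (blk 22, set 2) → L1-HIT  vc=[18, 21, 9]
10: 0x166 (blk 22, set 2) → L1-HIT  vc=[18, 21, 9]
11: 0x16a (blk 22, set 2) → L1-HIT  vc=[18, 21, 9]
12: 0x16a (blk 22, set 2) → L1-HIT  vc=[18, 21, 9]
13: 0x192 (blk 25, set 1) → L1-HIT  vc=[18, 21, 9]
14: 0x198 (blk 25, set 1) → L1-HIT  vc=[18, 21, 9]

MISSES = 6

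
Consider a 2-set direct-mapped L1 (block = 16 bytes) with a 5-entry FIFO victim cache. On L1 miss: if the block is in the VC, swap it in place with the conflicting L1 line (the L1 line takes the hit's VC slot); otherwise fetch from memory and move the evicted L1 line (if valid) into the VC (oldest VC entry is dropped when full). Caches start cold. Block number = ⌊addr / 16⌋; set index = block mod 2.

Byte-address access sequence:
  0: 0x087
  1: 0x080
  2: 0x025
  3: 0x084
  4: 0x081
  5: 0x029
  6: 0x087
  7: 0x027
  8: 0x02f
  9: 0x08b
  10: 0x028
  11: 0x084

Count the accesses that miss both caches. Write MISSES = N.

MISSES = 2

  [0] addr=0x87 blk=8 s=0: MISS | VC []
  [1] addr=0x80 blk=8 s=0: L1-HIT | VC []
  [2] addr=0x25 blk=2 s=0: MISS | VC [8]
  [3] addr=0x84 blk=8 s=0: VC-HIT | VC [2]
  [4] addr=0x81 blk=8 s=0: L1-HIT | VC [2]
  [5] addr=0x29 blk=2 s=0: VC-HIT | VC [8]
  [6] addr=0x87 blk=8 s=0: VC-HIT | VC [2]
  [7] addr=0x27 blk=2 s=0: VC-HIT | VC [8]
  [8] addr=0x2f blk=2 s=0: L1-HIT | VC [8]
  [9] addr=0x8b blk=8 s=0: VC-HIT | VC [2]
  [10] addr=0x28 blk=2 s=0: VC-HIT | VC [8]
  [11] addr=0x84 blk=8 s=0: VC-HIT | VC [2]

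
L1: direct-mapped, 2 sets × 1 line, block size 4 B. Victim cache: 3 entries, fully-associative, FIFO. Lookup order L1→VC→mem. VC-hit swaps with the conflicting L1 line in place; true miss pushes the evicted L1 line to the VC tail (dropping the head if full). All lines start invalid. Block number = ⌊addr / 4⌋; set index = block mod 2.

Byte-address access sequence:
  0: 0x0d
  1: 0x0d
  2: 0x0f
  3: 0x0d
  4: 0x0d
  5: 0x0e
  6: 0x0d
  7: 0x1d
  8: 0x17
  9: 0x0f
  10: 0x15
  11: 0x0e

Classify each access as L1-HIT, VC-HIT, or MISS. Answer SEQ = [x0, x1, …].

SEQ = [MISS, L1-HIT, L1-HIT, L1-HIT, L1-HIT, L1-HIT, L1-HIT, MISS, MISS, VC-HIT, VC-HIT, VC-HIT]

  [0] addr=0xd blk=3 s=1: MISS | VC []
  [1] addr=0xd blk=3 s=1: L1-HIT | VC []
  [2] addr=0xf blk=3 s=1: L1-HIT | VC []
  [3] addr=0xd blk=3 s=1: L1-HIT | VC []
  [4] addr=0xd blk=3 s=1: L1-HIT | VC []
  [5] addr=0xe blk=3 s=1: L1-HIT | VC []
  [6] addr=0xd blk=3 s=1: L1-HIT | VC []
  [7] addr=0x1d blk=7 s=1: MISS | VC [3]
  [8] addr=0x17 blk=5 s=1: MISS | VC [3, 7]
  [9] addr=0xf blk=3 s=1: VC-HIT | VC [5, 7]
  [10] addr=0x15 blk=5 s=1: VC-HIT | VC [3, 7]
  [11] addr=0xe blk=3 s=1: VC-HIT | VC [5, 7]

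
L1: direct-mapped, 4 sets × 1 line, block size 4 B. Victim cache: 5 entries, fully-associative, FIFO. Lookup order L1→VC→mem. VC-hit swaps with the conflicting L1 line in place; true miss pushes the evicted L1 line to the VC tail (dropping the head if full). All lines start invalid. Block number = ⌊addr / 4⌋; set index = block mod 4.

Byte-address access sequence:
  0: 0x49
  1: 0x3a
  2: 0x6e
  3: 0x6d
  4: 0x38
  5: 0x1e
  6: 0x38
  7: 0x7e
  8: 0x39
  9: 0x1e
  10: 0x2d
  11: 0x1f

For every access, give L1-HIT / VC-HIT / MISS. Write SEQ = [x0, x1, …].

0: 0x49 (blk 18, set 2) → MISS  vc=[]
1: 0x3a (blk 14, set 2) → MISS  vc=[18]
2: 0x6e (blk 27, set 3) → MISS  vc=[18]
3: 0x6d (blk 27, set 3) → L1-HIT  vc=[18]
4: 0x38 (blk 14, set 2) → L1-HIT  vc=[18]
5: 0x1e (blk 7, set 3) → MISS  vc=[18, 27]
6: 0x38 (blk 14, set 2) → L1-HIT  vc=[18, 27]
7: 0x7e (blk 31, set 3) → MISS  vc=[18, 27, 7]
8: 0x39 (blk 14, set 2) → L1-HIT  vc=[18, 27, 7]
9: 0x1e (blk 7, set 3) → VC-HIT  vc=[18, 27, 31]
10: 0x2d (blk 11, set 3) → MISS  vc=[18, 27, 31, 7]
11: 0x1f (blk 7, set 3) → VC-HIT  vc=[18, 27, 31, 11]

SEQ = [MISS, MISS, MISS, L1-HIT, L1-HIT, MISS, L1-HIT, MISS, L1-HIT, VC-HIT, MISS, VC-HIT]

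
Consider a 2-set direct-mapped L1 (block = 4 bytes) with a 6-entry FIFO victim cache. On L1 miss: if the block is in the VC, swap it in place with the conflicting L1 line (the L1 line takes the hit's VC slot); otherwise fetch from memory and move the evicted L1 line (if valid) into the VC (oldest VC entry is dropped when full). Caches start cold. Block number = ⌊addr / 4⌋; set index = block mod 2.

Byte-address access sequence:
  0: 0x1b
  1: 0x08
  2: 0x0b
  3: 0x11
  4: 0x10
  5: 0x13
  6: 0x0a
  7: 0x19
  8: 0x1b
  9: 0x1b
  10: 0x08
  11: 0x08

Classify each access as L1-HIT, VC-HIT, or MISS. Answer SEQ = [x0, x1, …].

0: 0x1b (blk 6, set 0) → MISS  vc=[]
1: 0x8 (blk 2, set 0) → MISS  vc=[6]
2: 0xb (blk 2, set 0) → L1-HIT  vc=[6]
3: 0x11 (blk 4, set 0) → MISS  vc=[6, 2]
4: 0x10 (blk 4, set 0) → L1-HIT  vc=[6, 2]
5: 0x13 (blk 4, set 0) → L1-HIT  vc=[6, 2]
6: 0xa (blk 2, set 0) → VC-HIT  vc=[6, 4]
7: 0x19 (blk 6, set 0) → VC-HIT  vc=[2, 4]
8: 0x1b (blk 6, set 0) → L1-HIT  vc=[2, 4]
9: 0x1b (blk 6, set 0) → L1-HIT  vc=[2, 4]
10: 0x8 (blk 2, set 0) → VC-HIT  vc=[6, 4]
11: 0x8 (blk 2, set 0) → L1-HIT  vc=[6, 4]

SEQ = [MISS, MISS, L1-HIT, MISS, L1-HIT, L1-HIT, VC-HIT, VC-HIT, L1-HIT, L1-HIT, VC-HIT, L1-HIT]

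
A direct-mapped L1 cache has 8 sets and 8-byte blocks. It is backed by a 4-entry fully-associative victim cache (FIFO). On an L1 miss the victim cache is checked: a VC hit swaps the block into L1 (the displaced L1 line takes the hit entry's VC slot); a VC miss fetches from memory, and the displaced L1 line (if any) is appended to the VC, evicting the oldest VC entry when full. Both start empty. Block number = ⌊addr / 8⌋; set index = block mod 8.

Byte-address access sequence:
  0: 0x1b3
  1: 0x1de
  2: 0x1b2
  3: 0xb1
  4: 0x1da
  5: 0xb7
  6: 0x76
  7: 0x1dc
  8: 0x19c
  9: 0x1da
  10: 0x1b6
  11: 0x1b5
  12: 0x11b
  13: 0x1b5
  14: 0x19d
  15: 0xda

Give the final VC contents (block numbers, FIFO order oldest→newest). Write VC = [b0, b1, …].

#0 0x1b3→b54/s6 MISS; vc=[]
#1 0x1de→b59/s3 MISS; vc=[]
#2 0x1b2→b54/s6 L1-HIT; vc=[]
#3 0xb1→b22/s6 MISS; vc=[54]
#4 0x1da→b59/s3 L1-HIT; vc=[54]
#5 0xb7→b22/s6 L1-HIT; vc=[54]
#6 0x76→b14/s6 MISS; vc=[54,22]
#7 0x1dc→b59/s3 L1-HIT; vc=[54,22]
#8 0x19c→b51/s3 MISS; vc=[54,22,59]
#9 0x1da→b59/s3 VC-HIT; vc=[54,22,51]
#10 0x1b6→b54/s6 VC-HIT; vc=[14,22,51]
#11 0x1b5→b54/s6 L1-HIT; vc=[14,22,51]
#12 0x11b→b35/s3 MISS; vc=[14,22,51,59]
#13 0x1b5→b54/s6 L1-HIT; vc=[14,22,51,59]
#14 0x19d→b51/s3 VC-HIT; vc=[14,22,35,59]
#15 0xda→b27/s3 MISS; vc=[22,35,59,51]

VC = [22, 35, 59, 51]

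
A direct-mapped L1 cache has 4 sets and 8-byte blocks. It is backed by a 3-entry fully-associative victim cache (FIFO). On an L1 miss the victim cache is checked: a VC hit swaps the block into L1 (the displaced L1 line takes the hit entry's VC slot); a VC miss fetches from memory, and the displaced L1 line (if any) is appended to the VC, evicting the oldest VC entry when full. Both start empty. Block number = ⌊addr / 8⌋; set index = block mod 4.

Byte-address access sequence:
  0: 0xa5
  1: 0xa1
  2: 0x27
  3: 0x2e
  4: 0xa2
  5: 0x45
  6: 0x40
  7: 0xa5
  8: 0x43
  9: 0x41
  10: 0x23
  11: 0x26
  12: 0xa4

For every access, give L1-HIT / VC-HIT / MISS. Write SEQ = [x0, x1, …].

SEQ = [MISS, L1-HIT, MISS, MISS, VC-HIT, MISS, L1-HIT, VC-HIT, VC-HIT, L1-HIT, VC-HIT, L1-HIT, VC-HIT]

#0 0xa5→b20/s0 MISS; vc=[]
#1 0xa1→b20/s0 L1-HIT; vc=[]
#2 0x27→b4/s0 MISS; vc=[20]
#3 0x2e→b5/s1 MISS; vc=[20]
#4 0xa2→b20/s0 VC-HIT; vc=[4]
#5 0x45→b8/s0 MISS; vc=[4,20]
#6 0x40→b8/s0 L1-HIT; vc=[4,20]
#7 0xa5→b20/s0 VC-HIT; vc=[4,8]
#8 0x43→b8/s0 VC-HIT; vc=[4,20]
#9 0x41→b8/s0 L1-HIT; vc=[4,20]
#10 0x23→b4/s0 VC-HIT; vc=[8,20]
#11 0x26→b4/s0 L1-HIT; vc=[8,20]
#12 0xa4→b20/s0 VC-HIT; vc=[8,4]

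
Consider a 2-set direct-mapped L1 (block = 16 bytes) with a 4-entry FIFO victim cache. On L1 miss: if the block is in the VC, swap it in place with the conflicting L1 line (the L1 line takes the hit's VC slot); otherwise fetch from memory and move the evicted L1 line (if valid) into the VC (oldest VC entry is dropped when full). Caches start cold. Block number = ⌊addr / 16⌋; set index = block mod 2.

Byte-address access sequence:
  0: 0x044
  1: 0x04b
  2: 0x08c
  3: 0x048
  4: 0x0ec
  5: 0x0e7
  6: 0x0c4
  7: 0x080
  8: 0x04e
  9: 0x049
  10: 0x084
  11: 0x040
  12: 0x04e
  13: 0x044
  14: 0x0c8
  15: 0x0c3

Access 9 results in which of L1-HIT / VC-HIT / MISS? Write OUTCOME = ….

OUTCOME = L1-HIT

#0 0x44→b4/s0 MISS; vc=[]
#1 0x4b→b4/s0 L1-HIT; vc=[]
#2 0x8c→b8/s0 MISS; vc=[4]
#3 0x48→b4/s0 VC-HIT; vc=[8]
#4 0xec→b14/s0 MISS; vc=[8,4]
#5 0xe7→b14/s0 L1-HIT; vc=[8,4]
#6 0xc4→b12/s0 MISS; vc=[8,4,14]
#7 0x80→b8/s0 VC-HIT; vc=[12,4,14]
#8 0x4e→b4/s0 VC-HIT; vc=[12,8,14]
#9 0x49→b4/s0 L1-HIT; vc=[12,8,14]
#10 0x84→b8/s0 VC-HIT; vc=[12,4,14]
#11 0x40→b4/s0 VC-HIT; vc=[12,8,14]
#12 0x4e→b4/s0 L1-HIT; vc=[12,8,14]
#13 0x44→b4/s0 L1-HIT; vc=[12,8,14]
#14 0xc8→b12/s0 VC-HIT; vc=[4,8,14]
#15 0xc3→b12/s0 L1-HIT; vc=[4,8,14]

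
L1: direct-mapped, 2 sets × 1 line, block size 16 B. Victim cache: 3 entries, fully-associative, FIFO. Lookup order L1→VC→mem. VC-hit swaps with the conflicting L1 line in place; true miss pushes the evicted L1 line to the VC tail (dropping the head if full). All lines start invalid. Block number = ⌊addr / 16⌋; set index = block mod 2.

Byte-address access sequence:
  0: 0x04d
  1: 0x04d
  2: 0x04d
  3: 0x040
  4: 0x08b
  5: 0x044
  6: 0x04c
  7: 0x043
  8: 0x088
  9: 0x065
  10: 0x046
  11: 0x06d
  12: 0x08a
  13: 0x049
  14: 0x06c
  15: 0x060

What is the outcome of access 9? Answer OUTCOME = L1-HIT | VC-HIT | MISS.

OUTCOME = MISS

#0 0x4d→b4/s0 MISS; vc=[]
#1 0x4d→b4/s0 L1-HIT; vc=[]
#2 0x4d→b4/s0 L1-HIT; vc=[]
#3 0x40→b4/s0 L1-HIT; vc=[]
#4 0x8b→b8/s0 MISS; vc=[4]
#5 0x44→b4/s0 VC-HIT; vc=[8]
#6 0x4c→b4/s0 L1-HIT; vc=[8]
#7 0x43→b4/s0 L1-HIT; vc=[8]
#8 0x88→b8/s0 VC-HIT; vc=[4]
#9 0x65→b6/s0 MISS; vc=[4,8]
#10 0x46→b4/s0 VC-HIT; vc=[6,8]
#11 0x6d→b6/s0 VC-HIT; vc=[4,8]
#12 0x8a→b8/s0 VC-HIT; vc=[4,6]
#13 0x49→b4/s0 VC-HIT; vc=[8,6]
#14 0x6c→b6/s0 VC-HIT; vc=[8,4]
#15 0x60→b6/s0 L1-HIT; vc=[8,4]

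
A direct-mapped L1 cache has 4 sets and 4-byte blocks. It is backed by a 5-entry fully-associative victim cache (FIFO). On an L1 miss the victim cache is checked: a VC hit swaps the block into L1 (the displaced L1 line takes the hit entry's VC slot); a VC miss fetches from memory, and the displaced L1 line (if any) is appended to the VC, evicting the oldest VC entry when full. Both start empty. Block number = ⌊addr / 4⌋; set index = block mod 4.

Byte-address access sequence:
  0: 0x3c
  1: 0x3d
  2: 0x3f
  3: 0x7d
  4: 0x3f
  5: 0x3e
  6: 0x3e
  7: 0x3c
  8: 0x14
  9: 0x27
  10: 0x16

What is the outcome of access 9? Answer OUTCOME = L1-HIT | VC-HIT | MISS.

  [0] addr=0x3c blk=15 s=3: MISS | VC []
  [1] addr=0x3d blk=15 s=3: L1-HIT | VC []
  [2] addr=0x3f blk=15 s=3: L1-HIT | VC []
  [3] addr=0x7d blk=31 s=3: MISS | VC [15]
  [4] addr=0x3f blk=15 s=3: VC-HIT | VC [31]
  [5] addr=0x3e blk=15 s=3: L1-HIT | VC [31]
  [6] addr=0x3e blk=15 s=3: L1-HIT | VC [31]
  [7] addr=0x3c blk=15 s=3: L1-HIT | VC [31]
  [8] addr=0x14 blk=5 s=1: MISS | VC [31]
  [9] addr=0x27 blk=9 s=1: MISS | VC [31, 5]
  [10] addr=0x16 blk=5 s=1: VC-HIT | VC [31, 9]

OUTCOME = MISS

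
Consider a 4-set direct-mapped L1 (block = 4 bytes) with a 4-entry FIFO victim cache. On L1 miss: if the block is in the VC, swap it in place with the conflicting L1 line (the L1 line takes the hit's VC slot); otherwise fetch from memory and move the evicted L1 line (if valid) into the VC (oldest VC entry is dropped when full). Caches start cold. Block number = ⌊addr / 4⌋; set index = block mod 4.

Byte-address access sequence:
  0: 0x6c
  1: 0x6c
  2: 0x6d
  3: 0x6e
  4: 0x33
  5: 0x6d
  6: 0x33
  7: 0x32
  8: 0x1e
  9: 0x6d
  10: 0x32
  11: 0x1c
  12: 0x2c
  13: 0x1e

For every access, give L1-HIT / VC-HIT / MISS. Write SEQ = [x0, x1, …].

  [0] addr=0x6c blk=27 s=3: MISS | VC []
  [1] addr=0x6c blk=27 s=3: L1-HIT | VC []
  [2] addr=0x6d blk=27 s=3: L1-HIT | VC []
  [3] addr=0x6e blk=27 s=3: L1-HIT | VC []
  [4] addr=0x33 blk=12 s=0: MISS | VC []
  [5] addr=0x6d blk=27 s=3: L1-HIT | VC []
  [6] addr=0x33 blk=12 s=0: L1-HIT | VC []
  [7] addr=0x32 blk=12 s=0: L1-HIT | VC []
  [8] addr=0x1e blk=7 s=3: MISS | VC [27]
  [9] addr=0x6d blk=27 s=3: VC-HIT | VC [7]
  [10] addr=0x32 blk=12 s=0: L1-HIT | VC [7]
  [11] addr=0x1c blk=7 s=3: VC-HIT | VC [27]
  [12] addr=0x2c blk=11 s=3: MISS | VC [27, 7]
  [13] addr=0x1e blk=7 s=3: VC-HIT | VC [27, 11]

SEQ = [MISS, L1-HIT, L1-HIT, L1-HIT, MISS, L1-HIT, L1-HIT, L1-HIT, MISS, VC-HIT, L1-HIT, VC-HIT, MISS, VC-HIT]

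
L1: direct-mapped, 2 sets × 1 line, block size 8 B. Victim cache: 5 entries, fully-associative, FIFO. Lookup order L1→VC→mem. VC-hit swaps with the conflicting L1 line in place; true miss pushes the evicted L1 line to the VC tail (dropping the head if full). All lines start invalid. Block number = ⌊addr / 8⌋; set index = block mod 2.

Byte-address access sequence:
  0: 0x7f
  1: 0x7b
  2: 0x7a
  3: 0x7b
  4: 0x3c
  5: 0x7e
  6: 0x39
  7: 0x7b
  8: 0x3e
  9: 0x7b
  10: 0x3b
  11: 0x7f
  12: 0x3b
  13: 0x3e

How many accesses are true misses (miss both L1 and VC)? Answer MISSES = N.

#0 0x7f→b15/s1 MISS; vc=[]
#1 0x7b→b15/s1 L1-HIT; vc=[]
#2 0x7a→b15/s1 L1-HIT; vc=[]
#3 0x7b→b15/s1 L1-HIT; vc=[]
#4 0x3c→b7/s1 MISS; vc=[15]
#5 0x7e→b15/s1 VC-HIT; vc=[7]
#6 0x39→b7/s1 VC-HIT; vc=[15]
#7 0x7b→b15/s1 VC-HIT; vc=[7]
#8 0x3e→b7/s1 VC-HIT; vc=[15]
#9 0x7b→b15/s1 VC-HIT; vc=[7]
#10 0x3b→b7/s1 VC-HIT; vc=[15]
#11 0x7f→b15/s1 VC-HIT; vc=[7]
#12 0x3b→b7/s1 VC-HIT; vc=[15]
#13 0x3e→b7/s1 L1-HIT; vc=[15]

MISSES = 2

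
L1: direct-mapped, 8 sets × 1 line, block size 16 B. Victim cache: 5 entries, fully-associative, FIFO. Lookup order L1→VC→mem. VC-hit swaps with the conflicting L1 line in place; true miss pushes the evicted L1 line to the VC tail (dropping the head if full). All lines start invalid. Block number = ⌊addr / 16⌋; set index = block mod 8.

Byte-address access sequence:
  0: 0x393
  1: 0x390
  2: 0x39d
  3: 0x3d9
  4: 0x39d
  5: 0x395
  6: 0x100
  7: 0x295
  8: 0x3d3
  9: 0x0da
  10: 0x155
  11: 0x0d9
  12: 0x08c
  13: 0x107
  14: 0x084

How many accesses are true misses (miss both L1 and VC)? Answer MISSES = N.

MISSES = 7

  [0] addr=0x393 blk=57 s=1: MISS | VC []
  [1] addr=0x390 blk=57 s=1: L1-HIT | VC []
  [2] addr=0x39d blk=57 s=1: L1-HIT | VC []
  [3] addr=0x3d9 blk=61 s=5: MISS | VC []
  [4] addr=0x39d blk=57 s=1: L1-HIT | VC []
  [5] addr=0x395 blk=57 s=1: L1-HIT | VC []
  [6] addr=0x100 blk=16 s=0: MISS | VC []
  [7] addr=0x295 blk=41 s=1: MISS | VC [57]
  [8] addr=0x3d3 blk=61 s=5: L1-HIT | VC [57]
  [9] addr=0xda blk=13 s=5: MISS | VC [57, 61]
  [10] addr=0x155 blk=21 s=5: MISS | VC [57, 61, 13]
  [11] addr=0xd9 blk=13 s=5: VC-HIT | VC [57, 61, 21]
  [12] addr=0x8c blk=8 s=0: MISS | VC [57, 61, 21, 16]
  [13] addr=0x107 blk=16 s=0: VC-HIT | VC [57, 61, 21, 8]
  [14] addr=0x84 blk=8 s=0: VC-HIT | VC [57, 61, 21, 16]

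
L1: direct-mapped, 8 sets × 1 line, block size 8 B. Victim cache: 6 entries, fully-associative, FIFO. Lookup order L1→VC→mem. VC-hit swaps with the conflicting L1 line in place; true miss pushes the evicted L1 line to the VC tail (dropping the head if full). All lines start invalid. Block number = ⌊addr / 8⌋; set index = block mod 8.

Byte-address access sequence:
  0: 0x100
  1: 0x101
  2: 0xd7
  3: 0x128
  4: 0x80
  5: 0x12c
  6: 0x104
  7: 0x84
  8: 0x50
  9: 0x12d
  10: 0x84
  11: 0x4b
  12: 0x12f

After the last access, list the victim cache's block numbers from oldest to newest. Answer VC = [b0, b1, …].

  [0] addr=0x100 blk=32 s=0: MISS | VC []
  [1] addr=0x101 blk=32 s=0: L1-HIT | VC []
  [2] addr=0xd7 blk=26 s=2: MISS | VC []
  [3] addr=0x128 blk=37 s=5: MISS | VC []
  [4] addr=0x80 blk=16 s=0: MISS | VC [32]
  [5] addr=0x12c blk=37 s=5: L1-HIT | VC [32]
  [6] addr=0x104 blk=32 s=0: VC-HIT | VC [16]
  [7] addr=0x84 blk=16 s=0: VC-HIT | VC [32]
  [8] addr=0x50 blk=10 s=2: MISS | VC [32, 26]
  [9] addr=0x12d blk=37 s=5: L1-HIT | VC [32, 26]
  [10] addr=0x84 blk=16 s=0: L1-HIT | VC [32, 26]
  [11] addr=0x4b blk=9 s=1: MISS | VC [32, 26]
  [12] addr=0x12f blk=37 s=5: L1-HIT | VC [32, 26]

VC = [32, 26]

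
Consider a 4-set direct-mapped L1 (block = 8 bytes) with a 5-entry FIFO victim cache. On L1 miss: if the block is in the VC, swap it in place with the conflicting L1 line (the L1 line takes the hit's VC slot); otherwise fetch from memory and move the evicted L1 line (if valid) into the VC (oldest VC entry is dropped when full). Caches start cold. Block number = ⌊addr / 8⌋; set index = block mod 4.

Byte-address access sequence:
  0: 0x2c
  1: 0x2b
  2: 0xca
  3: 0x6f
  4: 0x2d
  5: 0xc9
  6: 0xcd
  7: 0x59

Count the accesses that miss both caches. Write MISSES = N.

MISSES = 4

0: 0x2c (blk 5, set 1) → MISS  vc=[]
1: 0x2b (blk 5, set 1) → L1-HIT  vc=[]
2: 0xca (blk 25, set 1) → MISS  vc=[5]
3: 0x6f (blk 13, set 1) → MISS  vc=[5, 25]
4: 0x2d (blk 5, set 1) → VC-HIT  vc=[13, 25]
5: 0xc9 (blk 25, set 1) → VC-HIT  vc=[13, 5]
6: 0xcd (blk 25, set 1) → L1-HIT  vc=[13, 5]
7: 0x59 (blk 11, set 3) → MISS  vc=[13, 5]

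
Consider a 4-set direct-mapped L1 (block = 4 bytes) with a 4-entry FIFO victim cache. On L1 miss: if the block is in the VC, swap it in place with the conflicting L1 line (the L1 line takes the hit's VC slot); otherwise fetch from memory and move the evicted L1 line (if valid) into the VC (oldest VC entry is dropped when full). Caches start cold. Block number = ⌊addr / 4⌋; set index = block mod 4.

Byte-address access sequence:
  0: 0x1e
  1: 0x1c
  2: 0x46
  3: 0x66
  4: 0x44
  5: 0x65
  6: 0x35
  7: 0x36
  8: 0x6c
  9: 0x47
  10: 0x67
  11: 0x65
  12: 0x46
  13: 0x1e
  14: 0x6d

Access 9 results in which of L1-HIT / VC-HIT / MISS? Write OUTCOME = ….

OUTCOME = VC-HIT

#0 0x1e→b7/s3 MISS; vc=[]
#1 0x1c→b7/s3 L1-HIT; vc=[]
#2 0x46→b17/s1 MISS; vc=[]
#3 0x66→b25/s1 MISS; vc=[17]
#4 0x44→b17/s1 VC-HIT; vc=[25]
#5 0x65→b25/s1 VC-HIT; vc=[17]
#6 0x35→b13/s1 MISS; vc=[17,25]
#7 0x36→b13/s1 L1-HIT; vc=[17,25]
#8 0x6c→b27/s3 MISS; vc=[17,25,7]
#9 0x47→b17/s1 VC-HIT; vc=[13,25,7]
#10 0x67→b25/s1 VC-HIT; vc=[13,17,7]
#11 0x65→b25/s1 L1-HIT; vc=[13,17,7]
#12 0x46→b17/s1 VC-HIT; vc=[13,25,7]
#13 0x1e→b7/s3 VC-HIT; vc=[13,25,27]
#14 0x6d→b27/s3 VC-HIT; vc=[13,25,7]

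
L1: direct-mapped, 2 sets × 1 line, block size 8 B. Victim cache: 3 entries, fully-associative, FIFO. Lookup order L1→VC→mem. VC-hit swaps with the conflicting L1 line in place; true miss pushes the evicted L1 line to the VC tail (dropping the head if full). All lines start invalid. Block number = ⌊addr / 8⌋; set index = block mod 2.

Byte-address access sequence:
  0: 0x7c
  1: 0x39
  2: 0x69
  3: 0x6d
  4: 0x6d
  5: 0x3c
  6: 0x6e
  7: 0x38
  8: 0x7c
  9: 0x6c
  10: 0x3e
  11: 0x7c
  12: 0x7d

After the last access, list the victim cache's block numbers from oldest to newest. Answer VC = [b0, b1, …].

VC = [13, 7]

0: 0x7c (blk 15, set 1) → MISS  vc=[]
1: 0x39 (blk 7, set 1) → MISS  vc=[15]
2: 0x69 (blk 13, set 1) → MISS  vc=[15, 7]
3: 0x6d (blk 13, set 1) → L1-HIT  vc=[15, 7]
4: 0x6d (blk 13, set 1) → L1-HIT  vc=[15, 7]
5: 0x3c (blk 7, set 1) → VC-HIT  vc=[15, 13]
6: 0x6e (blk 13, set 1) → VC-HIT  vc=[15, 7]
7: 0x38 (blk 7, set 1) → VC-HIT  vc=[15, 13]
8: 0x7c (blk 15, set 1) → VC-HIT  vc=[7, 13]
9: 0x6c (blk 13, set 1) → VC-HIT  vc=[7, 15]
10: 0x3e (blk 7, set 1) → VC-HIT  vc=[13, 15]
11: 0x7c (blk 15, set 1) → VC-HIT  vc=[13, 7]
12: 0x7d (blk 15, set 1) → L1-HIT  vc=[13, 7]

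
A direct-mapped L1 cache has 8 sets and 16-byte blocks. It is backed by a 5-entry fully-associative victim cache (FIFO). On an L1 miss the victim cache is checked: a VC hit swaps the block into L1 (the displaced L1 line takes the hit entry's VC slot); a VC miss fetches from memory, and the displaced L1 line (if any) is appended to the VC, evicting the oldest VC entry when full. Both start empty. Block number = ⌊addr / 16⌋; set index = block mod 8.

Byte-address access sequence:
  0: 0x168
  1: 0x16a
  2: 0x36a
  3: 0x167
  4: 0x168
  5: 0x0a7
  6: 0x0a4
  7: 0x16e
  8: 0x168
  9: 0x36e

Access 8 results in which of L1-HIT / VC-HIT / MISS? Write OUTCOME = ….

OUTCOME = L1-HIT

0: 0x168 (blk 22, set 6) → MISS  vc=[]
1: 0x16a (blk 22, set 6) → L1-HIT  vc=[]
2: 0x36a (blk 54, set 6) → MISS  vc=[22]
3: 0x167 (blk 22, set 6) → VC-HIT  vc=[54]
4: 0x168 (blk 22, set 6) → L1-HIT  vc=[54]
5: 0xa7 (blk 10, set 2) → MISS  vc=[54]
6: 0xa4 (blk 10, set 2) → L1-HIT  vc=[54]
7: 0x16e (blk 22, set 6) → L1-HIT  vc=[54]
8: 0x168 (blk 22, set 6) → L1-HIT  vc=[54]
9: 0x36e (blk 54, set 6) → VC-HIT  vc=[22]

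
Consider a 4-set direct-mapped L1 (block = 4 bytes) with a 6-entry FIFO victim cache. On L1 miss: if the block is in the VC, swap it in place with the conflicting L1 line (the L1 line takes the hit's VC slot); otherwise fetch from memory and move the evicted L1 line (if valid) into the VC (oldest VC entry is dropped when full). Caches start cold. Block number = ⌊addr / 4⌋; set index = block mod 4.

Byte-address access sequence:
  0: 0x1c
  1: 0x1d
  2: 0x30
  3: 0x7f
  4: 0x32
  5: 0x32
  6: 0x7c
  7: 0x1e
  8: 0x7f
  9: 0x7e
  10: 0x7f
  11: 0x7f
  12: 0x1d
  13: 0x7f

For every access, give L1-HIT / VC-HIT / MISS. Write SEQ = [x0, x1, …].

0: 0x1c (blk 7, set 3) → MISS  vc=[]
1: 0x1d (blk 7, set 3) → L1-HIT  vc=[]
2: 0x30 (blk 12, set 0) → MISS  vc=[]
3: 0x7f (blk 31, set 3) → MISS  vc=[7]
4: 0x32 (blk 12, set 0) → L1-HIT  vc=[7]
5: 0x32 (blk 12, set 0) → L1-HIT  vc=[7]
6: 0x7c (blk 31, set 3) → L1-HIT  vc=[7]
7: 0x1e (blk 7, set 3) → VC-HIT  vc=[31]
8: 0x7f (blk 31, set 3) → VC-HIT  vc=[7]
9: 0x7e (blk 31, set 3) → L1-HIT  vc=[7]
10: 0x7f (blk 31, set 3) → L1-HIT  vc=[7]
11: 0x7f (blk 31, set 3) → L1-HIT  vc=[7]
12: 0x1d (blk 7, set 3) → VC-HIT  vc=[31]
13: 0x7f (blk 31, set 3) → VC-HIT  vc=[7]

SEQ = [MISS, L1-HIT, MISS, MISS, L1-HIT, L1-HIT, L1-HIT, VC-HIT, VC-HIT, L1-HIT, L1-HIT, L1-HIT, VC-HIT, VC-HIT]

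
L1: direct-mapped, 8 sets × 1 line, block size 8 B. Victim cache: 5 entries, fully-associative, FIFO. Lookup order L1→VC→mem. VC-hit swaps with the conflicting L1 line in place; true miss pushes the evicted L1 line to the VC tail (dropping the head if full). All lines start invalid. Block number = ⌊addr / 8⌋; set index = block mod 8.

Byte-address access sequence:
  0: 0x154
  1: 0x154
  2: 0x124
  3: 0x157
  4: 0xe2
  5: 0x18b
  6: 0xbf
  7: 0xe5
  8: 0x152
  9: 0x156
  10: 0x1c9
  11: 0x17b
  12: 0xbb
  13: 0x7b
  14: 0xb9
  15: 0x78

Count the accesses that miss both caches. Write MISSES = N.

#0 0x154→b42/s2 MISS; vc=[]
#1 0x154→b42/s2 L1-HIT; vc=[]
#2 0x124→b36/s4 MISS; vc=[]
#3 0x157→b42/s2 L1-HIT; vc=[]
#4 0xe2→b28/s4 MISS; vc=[36]
#5 0x18b→b49/s1 MISS; vc=[36]
#6 0xbf→b23/s7 MISS; vc=[36]
#7 0xe5→b28/s4 L1-HIT; vc=[36]
#8 0x152→b42/s2 L1-HIT; vc=[36]
#9 0x156→b42/s2 L1-HIT; vc=[36]
#10 0x1c9→b57/s1 MISS; vc=[36,49]
#11 0x17b→b47/s7 MISS; vc=[36,49,23]
#12 0xbb→b23/s7 VC-HIT; vc=[36,49,47]
#13 0x7b→b15/s7 MISS; vc=[36,49,47,23]
#14 0xb9→b23/s7 VC-HIT; vc=[36,49,47,15]
#15 0x78→b15/s7 VC-HIT; vc=[36,49,47,23]

MISSES = 8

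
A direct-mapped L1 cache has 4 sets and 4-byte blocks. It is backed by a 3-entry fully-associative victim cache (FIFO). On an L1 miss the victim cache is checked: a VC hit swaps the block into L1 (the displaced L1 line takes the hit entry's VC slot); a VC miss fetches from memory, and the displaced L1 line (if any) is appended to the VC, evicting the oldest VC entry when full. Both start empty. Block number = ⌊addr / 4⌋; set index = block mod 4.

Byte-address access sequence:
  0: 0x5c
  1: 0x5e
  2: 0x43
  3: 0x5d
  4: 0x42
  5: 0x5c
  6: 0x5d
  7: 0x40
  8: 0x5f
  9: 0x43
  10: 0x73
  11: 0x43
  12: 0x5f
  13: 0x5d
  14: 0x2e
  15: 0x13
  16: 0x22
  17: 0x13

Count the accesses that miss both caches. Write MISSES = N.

  [0] addr=0x5c blk=23 s=3: MISS | VC []
  [1] addr=0x5e blk=23 s=3: L1-HIT | VC []
  [2] addr=0x43 blk=16 s=0: MISS | VC []
  [3] addr=0x5d blk=23 s=3: L1-HIT | VC []
  [4] addr=0x42 blk=16 s=0: L1-HIT | VC []
  [5] addr=0x5c blk=23 s=3: L1-HIT | VC []
  [6] addr=0x5d blk=23 s=3: L1-HIT | VC []
  [7] addr=0x40 blk=16 s=0: L1-HIT | VC []
  [8] addr=0x5f blk=23 s=3: L1-HIT | VC []
  [9] addr=0x43 blk=16 s=0: L1-HIT | VC []
  [10] addr=0x73 blk=28 s=0: MISS | VC [16]
  [11] addr=0x43 blk=16 s=0: VC-HIT | VC [28]
  [12] addr=0x5f blk=23 s=3: L1-HIT | VC [28]
  [13] addr=0x5d blk=23 s=3: L1-HIT | VC [28]
  [14] addr=0x2e blk=11 s=3: MISS | VC [28, 23]
  [15] addr=0x13 blk=4 s=0: MISS | VC [28, 23, 16]
  [16] addr=0x22 blk=8 s=0: MISS | VC [23, 16, 4]
  [17] addr=0x13 blk=4 s=0: VC-HIT | VC [23, 16, 8]

MISSES = 6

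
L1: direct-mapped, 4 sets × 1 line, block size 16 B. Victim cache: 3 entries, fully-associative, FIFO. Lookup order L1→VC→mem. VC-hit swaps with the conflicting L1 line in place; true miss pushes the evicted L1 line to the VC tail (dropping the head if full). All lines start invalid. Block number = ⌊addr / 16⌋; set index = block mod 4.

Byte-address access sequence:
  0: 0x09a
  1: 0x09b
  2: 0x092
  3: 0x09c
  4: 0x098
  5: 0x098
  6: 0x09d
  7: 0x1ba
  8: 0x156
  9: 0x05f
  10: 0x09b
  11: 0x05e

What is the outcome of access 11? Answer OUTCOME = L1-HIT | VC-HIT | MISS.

  [0] addr=0x9a blk=9 s=1: MISS | VC []
  [1] addr=0x9b blk=9 s=1: L1-HIT | VC []
  [2] addr=0x92 blk=9 s=1: L1-HIT | VC []
  [3] addr=0x9c blk=9 s=1: L1-HIT | VC []
  [4] addr=0x98 blk=9 s=1: L1-HIT | VC []
  [5] addr=0x98 blk=9 s=1: L1-HIT | VC []
  [6] addr=0x9d blk=9 s=1: L1-HIT | VC []
  [7] addr=0x1ba blk=27 s=3: MISS | VC []
  [8] addr=0x156 blk=21 s=1: MISS | VC [9]
  [9] addr=0x5f blk=5 s=1: MISS | VC [9, 21]
  [10] addr=0x9b blk=9 s=1: VC-HIT | VC [5, 21]
  [11] addr=0x5e blk=5 s=1: VC-HIT | VC [9, 21]

OUTCOME = VC-HIT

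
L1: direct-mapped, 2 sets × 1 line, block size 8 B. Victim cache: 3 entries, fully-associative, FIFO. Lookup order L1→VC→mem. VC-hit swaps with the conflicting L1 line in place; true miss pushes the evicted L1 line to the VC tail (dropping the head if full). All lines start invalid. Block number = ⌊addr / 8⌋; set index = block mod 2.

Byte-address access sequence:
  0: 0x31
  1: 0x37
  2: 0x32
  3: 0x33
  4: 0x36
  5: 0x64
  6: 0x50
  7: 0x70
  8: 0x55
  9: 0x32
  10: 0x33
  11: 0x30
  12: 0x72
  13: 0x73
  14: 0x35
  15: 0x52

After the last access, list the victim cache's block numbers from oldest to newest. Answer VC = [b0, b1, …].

VC = [6, 12, 14]

0: 0x31 (blk 6, set 0) → MISS  vc=[]
1: 0x37 (blk 6, set 0) → L1-HIT  vc=[]
2: 0x32 (blk 6, set 0) → L1-HIT  vc=[]
3: 0x33 (blk 6, set 0) → L1-HIT  vc=[]
4: 0x36 (blk 6, set 0) → L1-HIT  vc=[]
5: 0x64 (blk 12, set 0) → MISS  vc=[6]
6: 0x50 (blk 10, set 0) → MISS  vc=[6, 12]
7: 0x70 (blk 14, set 0) → MISS  vc=[6, 12, 10]
8: 0x55 (blk 10, set 0) → VC-HIT  vc=[6, 12, 14]
9: 0x32 (blk 6, set 0) → VC-HIT  vc=[10, 12, 14]
10: 0x33 (blk 6, set 0) → L1-HIT  vc=[10, 12, 14]
11: 0x30 (blk 6, set 0) → L1-HIT  vc=[10, 12, 14]
12: 0x72 (blk 14, set 0) → VC-HIT  vc=[10, 12, 6]
13: 0x73 (blk 14, set 0) → L1-HIT  vc=[10, 12, 6]
14: 0x35 (blk 6, set 0) → VC-HIT  vc=[10, 12, 14]
15: 0x52 (blk 10, set 0) → VC-HIT  vc=[6, 12, 14]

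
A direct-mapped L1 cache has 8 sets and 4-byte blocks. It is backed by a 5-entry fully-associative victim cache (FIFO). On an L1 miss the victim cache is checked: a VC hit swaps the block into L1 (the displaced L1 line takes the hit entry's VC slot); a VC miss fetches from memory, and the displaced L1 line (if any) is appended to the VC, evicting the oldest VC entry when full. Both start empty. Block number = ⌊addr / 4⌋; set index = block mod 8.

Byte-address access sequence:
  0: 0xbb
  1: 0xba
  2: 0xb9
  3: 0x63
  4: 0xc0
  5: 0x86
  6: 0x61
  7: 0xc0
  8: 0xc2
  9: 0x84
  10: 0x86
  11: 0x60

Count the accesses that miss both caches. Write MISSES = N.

MISSES = 4

  [0] addr=0xbb blk=46 s=6: MISS | VC []
  [1] addr=0xba blk=46 s=6: L1-HIT | VC []
  [2] addr=0xb9 blk=46 s=6: L1-HIT | VC []
  [3] addr=0x63 blk=24 s=0: MISS | VC []
  [4] addr=0xc0 blk=48 s=0: MISS | VC [24]
  [5] addr=0x86 blk=33 s=1: MISS | VC [24]
  [6] addr=0x61 blk=24 s=0: VC-HIT | VC [48]
  [7] addr=0xc0 blk=48 s=0: VC-HIT | VC [24]
  [8] addr=0xc2 blk=48 s=0: L1-HIT | VC [24]
  [9] addr=0x84 blk=33 s=1: L1-HIT | VC [24]
  [10] addr=0x86 blk=33 s=1: L1-HIT | VC [24]
  [11] addr=0x60 blk=24 s=0: VC-HIT | VC [48]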